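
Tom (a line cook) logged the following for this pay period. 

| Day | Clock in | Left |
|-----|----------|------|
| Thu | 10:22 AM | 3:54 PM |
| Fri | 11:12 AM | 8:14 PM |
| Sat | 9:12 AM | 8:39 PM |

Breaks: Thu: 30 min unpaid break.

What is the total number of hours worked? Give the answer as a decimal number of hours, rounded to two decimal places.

25.52 hours

Thu: 10:22 AM–3:54 PM = 5 h 32 min; less 30 min break → 5 h 2 min
Fri: 11:12 AM–8:14 PM = 9 h 2 min
Sat: 9:12 AM–8:39 PM = 11 h 27 min
Total: 5 h 2 min + 9 h 2 min + 11 h 27 min = 25 h 31 min.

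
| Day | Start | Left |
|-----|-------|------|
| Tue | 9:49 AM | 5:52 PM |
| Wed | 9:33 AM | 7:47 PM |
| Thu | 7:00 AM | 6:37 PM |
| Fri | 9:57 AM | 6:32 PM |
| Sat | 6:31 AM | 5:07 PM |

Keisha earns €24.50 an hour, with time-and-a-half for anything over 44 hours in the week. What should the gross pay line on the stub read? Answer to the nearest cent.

€1264.81

Tue: 9:49 AM–5:52 PM = 8 h 3 min
Wed: 9:33 AM–7:47 PM = 10 h 14 min
Thu: 7:00 AM–6:37 PM = 11 h 37 min
Fri: 9:57 AM–6:32 PM = 8 h 35 min
Sat: 6:31 AM–5:07 PM = 10 h 36 min
Total worked: 49 h 5 min = 2945 min.
Regular 44 h 0 min = 2640 min at €24.50/h; overtime 5 h 5 min = 305 min at €36.75/h.
Pay = (2640 × €24.50 + 305 × €36.75) ÷ 60 = €1264.81.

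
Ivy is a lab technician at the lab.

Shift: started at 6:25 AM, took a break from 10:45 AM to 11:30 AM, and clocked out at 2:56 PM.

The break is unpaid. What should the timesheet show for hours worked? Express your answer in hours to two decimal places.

Shift: 6:25 AM–2:56 PM = 8 h 31 min; less 45 min break → 7 h 46 min

7.77 hours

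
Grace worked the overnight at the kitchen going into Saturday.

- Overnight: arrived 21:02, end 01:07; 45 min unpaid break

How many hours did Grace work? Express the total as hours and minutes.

Overnight: 21:02 → midnight = 2 h 58 min; midnight → 01:07 = 1 h 7 min; span 4 h 5 min; less 45 min break → 3 h 20 min

3 h 20 min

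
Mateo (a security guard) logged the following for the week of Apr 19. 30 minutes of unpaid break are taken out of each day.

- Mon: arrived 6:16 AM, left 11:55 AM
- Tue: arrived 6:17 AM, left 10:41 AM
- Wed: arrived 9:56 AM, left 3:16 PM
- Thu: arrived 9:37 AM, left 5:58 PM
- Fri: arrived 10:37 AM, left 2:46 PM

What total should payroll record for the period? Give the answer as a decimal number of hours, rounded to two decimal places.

25.38 hours

Mon: 6:16 AM–11:55 AM = 5 h 39 min; less 30 min break → 5 h 9 min
Tue: 6:17 AM–10:41 AM = 4 h 24 min; less 30 min break → 3 h 54 min
Wed: 9:56 AM–3:16 PM = 5 h 20 min; less 30 min break → 4 h 50 min
Thu: 9:37 AM–5:58 PM = 8 h 21 min; less 30 min break → 7 h 51 min
Fri: 10:37 AM–2:46 PM = 4 h 9 min; less 30 min break → 3 h 39 min
Total: 5 h 9 min + 3 h 54 min + 4 h 50 min + 7 h 51 min + 3 h 39 min = 25 h 23 min.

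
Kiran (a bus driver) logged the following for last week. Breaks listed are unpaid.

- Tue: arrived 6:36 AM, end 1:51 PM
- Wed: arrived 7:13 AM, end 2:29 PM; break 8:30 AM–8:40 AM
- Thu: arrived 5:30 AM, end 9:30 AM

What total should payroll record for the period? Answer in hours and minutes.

18 h 21 min

Tue: 6:36 AM–1:51 PM = 7 h 15 min
Wed: 7:13 AM–2:29 PM = 7 h 16 min; less 10 min break → 7 h 6 min
Thu: 5:30 AM–9:30 AM = 4 h 0 min
Total: 7 h 15 min + 7 h 6 min + 4 h 0 min = 18 h 21 min.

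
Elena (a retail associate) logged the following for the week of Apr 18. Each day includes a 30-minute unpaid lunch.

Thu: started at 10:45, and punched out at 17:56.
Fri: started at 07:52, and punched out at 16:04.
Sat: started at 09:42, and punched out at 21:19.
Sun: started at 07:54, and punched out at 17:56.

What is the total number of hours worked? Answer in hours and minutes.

Thu: 10:45–17:56 = 7 h 11 min; less 30 min break → 6 h 41 min
Fri: 07:52–16:04 = 8 h 12 min; less 30 min break → 7 h 42 min
Sat: 09:42–21:19 = 11 h 37 min; less 30 min break → 11 h 7 min
Sun: 07:54–17:56 = 10 h 2 min; less 30 min break → 9 h 32 min
Total: 6 h 41 min + 7 h 42 min + 11 h 7 min + 9 h 32 min = 35 h 2 min.

35 h 2 min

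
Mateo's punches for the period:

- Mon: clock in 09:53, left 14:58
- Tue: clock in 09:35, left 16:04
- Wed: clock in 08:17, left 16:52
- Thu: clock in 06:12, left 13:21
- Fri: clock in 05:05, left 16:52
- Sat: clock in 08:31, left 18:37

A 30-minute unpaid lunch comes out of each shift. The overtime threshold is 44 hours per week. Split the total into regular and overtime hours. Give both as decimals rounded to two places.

Mon: 09:53–14:58 = 5 h 5 min; less 30 min break → 4 h 35 min
Tue: 09:35–16:04 = 6 h 29 min; less 30 min break → 5 h 59 min
Wed: 08:17–16:52 = 8 h 35 min; less 30 min break → 8 h 5 min
Thu: 06:12–13:21 = 7 h 9 min; less 30 min break → 6 h 39 min
Fri: 05:05–16:52 = 11 h 47 min; less 30 min break → 11 h 17 min
Sat: 08:31–18:37 = 10 h 6 min; less 30 min break → 9 h 36 min
Total worked: 46 h 11 min = 46.18 h.
Threshold 44 h → overtime 2 h 11 min, regular 44 h 0 min.

Regular 44.00 hours, overtime 2.18 hours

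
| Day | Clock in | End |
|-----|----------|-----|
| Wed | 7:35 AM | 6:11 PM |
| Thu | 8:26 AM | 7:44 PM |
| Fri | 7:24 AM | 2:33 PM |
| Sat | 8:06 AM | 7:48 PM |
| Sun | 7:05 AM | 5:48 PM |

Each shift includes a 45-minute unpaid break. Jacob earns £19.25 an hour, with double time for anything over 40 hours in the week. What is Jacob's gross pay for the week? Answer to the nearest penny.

Wed: 7:35 AM–6:11 PM = 10 h 36 min; less 45 min break → 9 h 51 min
Thu: 8:26 AM–7:44 PM = 11 h 18 min; less 45 min break → 10 h 33 min
Fri: 7:24 AM–2:33 PM = 7 h 9 min; less 45 min break → 6 h 24 min
Sat: 8:06 AM–7:48 PM = 11 h 42 min; less 45 min break → 10 h 57 min
Sun: 7:05 AM–5:48 PM = 10 h 43 min; less 45 min break → 9 h 58 min
Total worked: 47 h 43 min = 2863 min.
Regular 40 h 0 min = 2400 min at £19.25/h; overtime 7 h 43 min = 463 min at £38.50/h.
Pay = (2400 × £19.25 + 463 × £38.50) ÷ 60 = £1067.09.

£1067.09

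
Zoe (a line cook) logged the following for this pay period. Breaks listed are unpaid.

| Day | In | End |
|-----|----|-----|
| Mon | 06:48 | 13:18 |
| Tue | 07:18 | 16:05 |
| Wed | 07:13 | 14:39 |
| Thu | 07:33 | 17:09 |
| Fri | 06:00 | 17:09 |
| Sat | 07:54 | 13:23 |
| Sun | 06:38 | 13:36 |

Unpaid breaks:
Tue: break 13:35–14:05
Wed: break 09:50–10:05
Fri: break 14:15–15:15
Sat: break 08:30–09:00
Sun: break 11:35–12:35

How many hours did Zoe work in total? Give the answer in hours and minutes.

Mon: 06:48–13:18 = 6 h 30 min
Tue: 07:18–16:05 = 8 h 47 min; less 30 min break → 8 h 17 min
Wed: 07:13–14:39 = 7 h 26 min; less 15 min break → 7 h 11 min
Thu: 07:33–17:09 = 9 h 36 min
Fri: 06:00–17:09 = 11 h 9 min; less 60 min break → 10 h 9 min
Sat: 07:54–13:23 = 5 h 29 min; less 30 min break → 4 h 59 min
Sun: 06:38–13:36 = 6 h 58 min; less 60 min break → 5 h 58 min
Total: 6 h 30 min + 8 h 17 min + 7 h 11 min + 9 h 36 min + 10 h 9 min + 4 h 59 min + 5 h 58 min = 52 h 40 min.

52 h 40 min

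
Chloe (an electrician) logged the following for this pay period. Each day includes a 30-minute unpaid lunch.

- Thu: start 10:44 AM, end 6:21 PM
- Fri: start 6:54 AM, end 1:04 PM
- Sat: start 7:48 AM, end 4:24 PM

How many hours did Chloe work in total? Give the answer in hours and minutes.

Thu: 10:44 AM–6:21 PM = 7 h 37 min; less 30 min break → 7 h 7 min
Fri: 6:54 AM–1:04 PM = 6 h 10 min; less 30 min break → 5 h 40 min
Sat: 7:48 AM–4:24 PM = 8 h 36 min; less 30 min break → 8 h 6 min
Total: 7 h 7 min + 5 h 40 min + 8 h 6 min = 20 h 53 min.

20 h 53 min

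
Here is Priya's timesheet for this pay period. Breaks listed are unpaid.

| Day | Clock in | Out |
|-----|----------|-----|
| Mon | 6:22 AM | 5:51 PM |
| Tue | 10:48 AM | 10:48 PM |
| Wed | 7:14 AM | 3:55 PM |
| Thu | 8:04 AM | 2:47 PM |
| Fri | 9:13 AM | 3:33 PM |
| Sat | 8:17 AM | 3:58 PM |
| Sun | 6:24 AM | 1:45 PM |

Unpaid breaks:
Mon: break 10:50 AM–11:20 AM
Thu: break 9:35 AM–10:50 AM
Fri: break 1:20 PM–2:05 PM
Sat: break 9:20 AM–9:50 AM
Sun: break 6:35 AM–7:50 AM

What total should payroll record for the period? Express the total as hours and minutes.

56 h 0 min

Mon: 6:22 AM–5:51 PM = 11 h 29 min; less 30 min break → 10 h 59 min
Tue: 10:48 AM–10:48 PM = 12 h 0 min
Wed: 7:14 AM–3:55 PM = 8 h 41 min
Thu: 8:04 AM–2:47 PM = 6 h 43 min; less 75 min break → 5 h 28 min
Fri: 9:13 AM–3:33 PM = 6 h 20 min; less 45 min break → 5 h 35 min
Sat: 8:17 AM–3:58 PM = 7 h 41 min; less 30 min break → 7 h 11 min
Sun: 6:24 AM–1:45 PM = 7 h 21 min; less 75 min break → 6 h 6 min
Total: 10 h 59 min + 12 h 0 min + 8 h 41 min + 5 h 28 min + 5 h 35 min + 7 h 11 min + 6 h 6 min = 56 h 0 min.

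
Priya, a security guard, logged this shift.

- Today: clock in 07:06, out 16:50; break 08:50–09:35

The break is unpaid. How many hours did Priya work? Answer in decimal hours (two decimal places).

8.98 hours

Today: 07:06–16:50 = 9 h 44 min; less 45 min break → 8 h 59 min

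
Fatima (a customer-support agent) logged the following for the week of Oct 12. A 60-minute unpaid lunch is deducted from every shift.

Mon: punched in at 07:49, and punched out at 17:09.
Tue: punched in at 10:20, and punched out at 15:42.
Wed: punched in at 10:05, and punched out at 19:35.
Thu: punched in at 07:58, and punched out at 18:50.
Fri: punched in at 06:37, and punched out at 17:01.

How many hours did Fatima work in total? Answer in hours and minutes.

40 h 28 min

Mon: 07:49–17:09 = 9 h 20 min; less 60 min break → 8 h 20 min
Tue: 10:20–15:42 = 5 h 22 min; less 60 min break → 4 h 22 min
Wed: 10:05–19:35 = 9 h 30 min; less 60 min break → 8 h 30 min
Thu: 07:58–18:50 = 10 h 52 min; less 60 min break → 9 h 52 min
Fri: 06:37–17:01 = 10 h 24 min; less 60 min break → 9 h 24 min
Total: 8 h 20 min + 4 h 22 min + 8 h 30 min + 9 h 52 min + 9 h 24 min = 40 h 28 min.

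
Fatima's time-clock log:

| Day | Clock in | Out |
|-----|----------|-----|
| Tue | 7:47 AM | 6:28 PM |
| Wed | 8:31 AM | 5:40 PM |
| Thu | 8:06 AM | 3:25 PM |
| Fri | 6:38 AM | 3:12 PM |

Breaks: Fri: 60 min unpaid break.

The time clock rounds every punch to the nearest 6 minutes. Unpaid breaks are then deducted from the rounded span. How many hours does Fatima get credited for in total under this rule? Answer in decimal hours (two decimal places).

Tue: in 7:47 AM→7:48 AM, out 6:28 PM→6:30 PM; 10 h 42 min
Wed: in 8:31 AM→8:30 AM, out 5:40 PM→5:42 PM; 9 h 12 min
Thu: in 8:06 AM→8:06 AM, out 3:25 PM→3:24 PM; 7 h 18 min
Fri: in 6:38 AM→6:36 AM, out 3:12 PM→3:12 PM; 8 h 36 min − 60 min = 7 h 36 min
Total credited: 34 h 48 min.

34.80 hours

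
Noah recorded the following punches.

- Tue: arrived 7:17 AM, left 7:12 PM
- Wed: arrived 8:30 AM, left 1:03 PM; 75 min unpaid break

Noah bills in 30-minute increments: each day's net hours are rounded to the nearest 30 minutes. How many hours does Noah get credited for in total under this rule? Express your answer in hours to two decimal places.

15.50 hours

Tue: 7:17 AM–7:12 PM = 11 h 55 min → rounds to 12 h 0 min
Wed: 8:30 AM–1:03 PM = 4 h 33 min − 75 min = 3 h 18 min → rounds to 3 h 30 min
Total credited: 15 h 30 min.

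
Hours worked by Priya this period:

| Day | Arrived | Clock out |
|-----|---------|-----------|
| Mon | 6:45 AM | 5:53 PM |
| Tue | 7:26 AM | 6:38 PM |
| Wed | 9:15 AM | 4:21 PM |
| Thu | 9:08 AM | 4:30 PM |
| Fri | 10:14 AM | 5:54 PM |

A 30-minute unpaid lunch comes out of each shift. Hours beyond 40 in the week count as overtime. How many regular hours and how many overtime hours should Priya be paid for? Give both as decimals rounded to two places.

Mon: 6:45 AM–5:53 PM = 11 h 8 min; less 30 min break → 10 h 38 min
Tue: 7:26 AM–6:38 PM = 11 h 12 min; less 30 min break → 10 h 42 min
Wed: 9:15 AM–4:21 PM = 7 h 6 min; less 30 min break → 6 h 36 min
Thu: 9:08 AM–4:30 PM = 7 h 22 min; less 30 min break → 6 h 52 min
Fri: 10:14 AM–5:54 PM = 7 h 40 min; less 30 min break → 7 h 10 min
Total worked: 41 h 58 min = 41.97 h.
Threshold 40 h → overtime 1 h 58 min, regular 40 h 0 min.

Regular 40.00 hours, overtime 1.97 hours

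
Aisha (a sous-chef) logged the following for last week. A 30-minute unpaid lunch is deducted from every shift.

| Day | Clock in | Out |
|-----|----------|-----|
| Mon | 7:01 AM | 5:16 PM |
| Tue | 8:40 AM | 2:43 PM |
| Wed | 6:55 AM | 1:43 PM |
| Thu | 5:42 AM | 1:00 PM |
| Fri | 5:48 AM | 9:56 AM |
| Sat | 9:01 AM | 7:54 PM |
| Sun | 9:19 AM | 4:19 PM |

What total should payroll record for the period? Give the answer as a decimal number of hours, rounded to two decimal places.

Mon: 7:01 AM–5:16 PM = 10 h 15 min; less 30 min break → 9 h 45 min
Tue: 8:40 AM–2:43 PM = 6 h 3 min; less 30 min break → 5 h 33 min
Wed: 6:55 AM–1:43 PM = 6 h 48 min; less 30 min break → 6 h 18 min
Thu: 5:42 AM–1:00 PM = 7 h 18 min; less 30 min break → 6 h 48 min
Fri: 5:48 AM–9:56 AM = 4 h 8 min; less 30 min break → 3 h 38 min
Sat: 9:01 AM–7:54 PM = 10 h 53 min; less 30 min break → 10 h 23 min
Sun: 9:19 AM–4:19 PM = 7 h 0 min; less 30 min break → 6 h 30 min
Total: 9 h 45 min + 5 h 33 min + 6 h 18 min + 6 h 48 min + 3 h 38 min + 10 h 23 min + 6 h 30 min = 48 h 55 min.

48.92 hours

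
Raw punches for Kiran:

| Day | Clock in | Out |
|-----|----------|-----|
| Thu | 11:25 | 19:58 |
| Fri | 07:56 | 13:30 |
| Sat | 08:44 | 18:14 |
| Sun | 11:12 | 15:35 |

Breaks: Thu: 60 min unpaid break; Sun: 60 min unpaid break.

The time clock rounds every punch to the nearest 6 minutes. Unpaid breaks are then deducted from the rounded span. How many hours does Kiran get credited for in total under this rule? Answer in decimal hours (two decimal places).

Thu: in 11:25→11:24, out 19:58→20:00; 8 h 36 min − 60 min = 7 h 36 min
Fri: in 07:56→07:54, out 13:30→13:30; 5 h 36 min
Sat: in 08:44→08:42, out 18:14→18:12; 9 h 30 min
Sun: in 11:12→11:12, out 15:35→15:36; 4 h 24 min − 60 min = 3 h 24 min
Total credited: 26 h 6 min.

26.10 hours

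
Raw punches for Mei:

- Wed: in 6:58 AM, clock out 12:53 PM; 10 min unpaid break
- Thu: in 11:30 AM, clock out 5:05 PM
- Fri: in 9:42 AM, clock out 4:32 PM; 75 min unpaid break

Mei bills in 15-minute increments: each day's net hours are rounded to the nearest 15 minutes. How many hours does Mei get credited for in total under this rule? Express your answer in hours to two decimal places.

Wed: 6:58 AM–12:53 PM = 5 h 55 min − 10 min = 5 h 45 min → rounds to 5 h 45 min
Thu: 11:30 AM–5:05 PM = 5 h 35 min → rounds to 5 h 30 min
Fri: 9:42 AM–4:32 PM = 6 h 50 min − 75 min = 5 h 35 min → rounds to 5 h 30 min
Total credited: 16 h 45 min.

16.75 hours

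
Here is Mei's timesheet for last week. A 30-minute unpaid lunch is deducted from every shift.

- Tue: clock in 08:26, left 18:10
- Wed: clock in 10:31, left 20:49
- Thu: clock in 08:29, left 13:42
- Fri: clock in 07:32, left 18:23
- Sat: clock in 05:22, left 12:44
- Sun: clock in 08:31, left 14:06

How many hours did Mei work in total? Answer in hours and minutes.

Tue: 08:26–18:10 = 9 h 44 min; less 30 min break → 9 h 14 min
Wed: 10:31–20:49 = 10 h 18 min; less 30 min break → 9 h 48 min
Thu: 08:29–13:42 = 5 h 13 min; less 30 min break → 4 h 43 min
Fri: 07:32–18:23 = 10 h 51 min; less 30 min break → 10 h 21 min
Sat: 05:22–12:44 = 7 h 22 min; less 30 min break → 6 h 52 min
Sun: 08:31–14:06 = 5 h 35 min; less 30 min break → 5 h 5 min
Total: 9 h 14 min + 9 h 48 min + 4 h 43 min + 10 h 21 min + 6 h 52 min + 5 h 5 min = 46 h 3 min.

46 h 3 min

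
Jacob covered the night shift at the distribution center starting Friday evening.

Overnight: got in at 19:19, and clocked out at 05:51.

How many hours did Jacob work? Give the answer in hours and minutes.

Overnight: 19:19 → midnight = 4 h 41 min; midnight → 05:51 = 5 h 51 min; span 10 h 32 min

10 h 32 min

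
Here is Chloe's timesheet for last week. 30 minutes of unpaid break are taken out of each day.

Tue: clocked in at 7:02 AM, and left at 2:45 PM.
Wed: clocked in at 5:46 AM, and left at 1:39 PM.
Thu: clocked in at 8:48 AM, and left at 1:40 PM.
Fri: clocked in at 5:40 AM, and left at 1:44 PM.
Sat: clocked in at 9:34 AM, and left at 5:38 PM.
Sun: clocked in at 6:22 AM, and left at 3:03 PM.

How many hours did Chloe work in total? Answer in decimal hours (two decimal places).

42.28 hours

Tue: 7:02 AM–2:45 PM = 7 h 43 min; less 30 min break → 7 h 13 min
Wed: 5:46 AM–1:39 PM = 7 h 53 min; less 30 min break → 7 h 23 min
Thu: 8:48 AM–1:40 PM = 4 h 52 min; less 30 min break → 4 h 22 min
Fri: 5:40 AM–1:44 PM = 8 h 4 min; less 30 min break → 7 h 34 min
Sat: 9:34 AM–5:38 PM = 8 h 4 min; less 30 min break → 7 h 34 min
Sun: 6:22 AM–3:03 PM = 8 h 41 min; less 30 min break → 8 h 11 min
Total: 7 h 13 min + 7 h 23 min + 4 h 22 min + 7 h 34 min + 7 h 34 min + 8 h 11 min = 42 h 17 min.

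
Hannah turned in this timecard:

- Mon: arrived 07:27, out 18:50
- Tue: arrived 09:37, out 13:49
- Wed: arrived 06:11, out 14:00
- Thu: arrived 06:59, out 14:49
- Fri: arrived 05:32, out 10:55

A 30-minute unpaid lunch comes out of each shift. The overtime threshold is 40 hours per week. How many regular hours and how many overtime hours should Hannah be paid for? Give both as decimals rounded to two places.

Regular 34.12 hours, overtime 0.00 hours

Mon: 07:27–18:50 = 11 h 23 min; less 30 min break → 10 h 53 min
Tue: 09:37–13:49 = 4 h 12 min; less 30 min break → 3 h 42 min
Wed: 06:11–14:00 = 7 h 49 min; less 30 min break → 7 h 19 min
Thu: 06:59–14:49 = 7 h 50 min; less 30 min break → 7 h 20 min
Fri: 05:32–10:55 = 5 h 23 min; less 30 min break → 4 h 53 min
Total worked: 34 h 7 min = 34.12 h.
Threshold 40 h → overtime 0 h 0 min, regular 34 h 7 min.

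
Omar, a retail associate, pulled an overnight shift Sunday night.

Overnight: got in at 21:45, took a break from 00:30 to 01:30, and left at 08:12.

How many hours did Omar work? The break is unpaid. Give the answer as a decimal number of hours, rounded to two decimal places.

Overnight: 21:45 → midnight = 2 h 15 min; midnight → 08:12 = 8 h 12 min; span 10 h 27 min; less 60 min break → 9 h 27 min

9.45 hours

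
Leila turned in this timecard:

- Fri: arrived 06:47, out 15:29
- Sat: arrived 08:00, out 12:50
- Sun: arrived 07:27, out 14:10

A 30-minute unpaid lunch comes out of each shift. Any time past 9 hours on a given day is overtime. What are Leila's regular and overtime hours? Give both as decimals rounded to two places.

Fri: 06:47–15:29 = 8 h 42 min; less 30 min break → 8 h 12 min
Sat: 08:00–12:50 = 4 h 50 min; less 30 min break → 4 h 20 min
Sun: 07:27–14:10 = 6 h 43 min; less 30 min break → 6 h 13 min
Fri reg 8 h 12 min / OT 0 h 0 min; Sat reg 4 h 20 min / OT 0 h 0 min; Sun reg 6 h 13 min / OT 0 h 0 min.
Totals: regular 18 h 45 min, overtime 0 h 0 min.

Regular 18.75 hours, overtime 0.00 hours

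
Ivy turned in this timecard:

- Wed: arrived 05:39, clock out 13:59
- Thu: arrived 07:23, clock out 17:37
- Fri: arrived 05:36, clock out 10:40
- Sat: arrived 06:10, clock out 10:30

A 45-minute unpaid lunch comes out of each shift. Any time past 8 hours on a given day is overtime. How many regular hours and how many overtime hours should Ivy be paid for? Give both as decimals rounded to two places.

Wed: 05:39–13:59 = 8 h 20 min; less 45 min break → 7 h 35 min
Thu: 07:23–17:37 = 10 h 14 min; less 45 min break → 9 h 29 min
Fri: 05:36–10:40 = 5 h 4 min; less 45 min break → 4 h 19 min
Sat: 06:10–10:30 = 4 h 20 min; less 45 min break → 3 h 35 min
Wed reg 7 h 35 min / OT 0 h 0 min; Thu reg 8 h 0 min / OT 1 h 29 min; Fri reg 4 h 19 min / OT 0 h 0 min; Sat reg 3 h 35 min / OT 0 h 0 min.
Totals: regular 23 h 29 min, overtime 1 h 29 min.

Regular 23.48 hours, overtime 1.48 hours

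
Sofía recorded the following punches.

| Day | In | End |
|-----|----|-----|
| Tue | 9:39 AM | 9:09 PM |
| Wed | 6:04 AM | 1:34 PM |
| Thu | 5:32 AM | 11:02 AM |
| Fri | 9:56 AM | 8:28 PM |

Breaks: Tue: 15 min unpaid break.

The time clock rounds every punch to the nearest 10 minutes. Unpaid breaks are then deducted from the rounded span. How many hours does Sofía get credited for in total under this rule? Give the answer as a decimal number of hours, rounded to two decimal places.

Tue: in 9:39 AM→9:40 AM, out 9:09 PM→9:10 PM; 11 h 30 min − 15 min = 11 h 15 min
Wed: in 6:04 AM→6:00 AM, out 1:34 PM→1:30 PM; 7 h 30 min
Thu: in 5:32 AM→5:30 AM, out 11:02 AM→11:00 AM; 5 h 30 min
Fri: in 9:56 AM→10:00 AM, out 8:28 PM→8:30 PM; 10 h 30 min
Total credited: 34 h 45 min.

34.75 hours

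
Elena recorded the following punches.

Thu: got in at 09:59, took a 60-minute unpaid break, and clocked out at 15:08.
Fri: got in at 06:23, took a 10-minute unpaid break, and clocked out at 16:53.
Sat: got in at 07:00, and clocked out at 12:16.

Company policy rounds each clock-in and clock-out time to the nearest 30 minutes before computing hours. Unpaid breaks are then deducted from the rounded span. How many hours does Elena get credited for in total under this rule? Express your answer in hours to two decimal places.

19.83 hours

Thu: in 09:59→10:00, out 15:08→15:00; 5 h 0 min − 60 min = 4 h 0 min
Fri: in 06:23→06:30, out 16:53→17:00; 10 h 30 min − 10 min = 10 h 20 min
Sat: in 07:00→07:00, out 12:16→12:30; 5 h 30 min
Total credited: 19 h 50 min.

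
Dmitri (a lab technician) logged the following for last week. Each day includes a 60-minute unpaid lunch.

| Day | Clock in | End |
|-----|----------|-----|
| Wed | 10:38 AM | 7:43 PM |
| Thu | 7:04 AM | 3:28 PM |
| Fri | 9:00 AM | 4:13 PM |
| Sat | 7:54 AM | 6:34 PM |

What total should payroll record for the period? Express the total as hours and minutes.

31 h 22 min

Wed: 10:38 AM–7:43 PM = 9 h 5 min; less 60 min break → 8 h 5 min
Thu: 7:04 AM–3:28 PM = 8 h 24 min; less 60 min break → 7 h 24 min
Fri: 9:00 AM–4:13 PM = 7 h 13 min; less 60 min break → 6 h 13 min
Sat: 7:54 AM–6:34 PM = 10 h 40 min; less 60 min break → 9 h 40 min
Total: 8 h 5 min + 7 h 24 min + 6 h 13 min + 9 h 40 min = 31 h 22 min.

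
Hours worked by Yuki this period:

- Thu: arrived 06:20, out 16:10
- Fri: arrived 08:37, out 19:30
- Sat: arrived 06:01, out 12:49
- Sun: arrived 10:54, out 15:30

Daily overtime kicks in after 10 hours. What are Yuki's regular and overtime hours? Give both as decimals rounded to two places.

Regular 31.23 hours, overtime 0.88 hours

Thu: 06:20–16:10 = 9 h 50 min
Fri: 08:37–19:30 = 10 h 53 min
Sat: 06:01–12:49 = 6 h 48 min
Sun: 10:54–15:30 = 4 h 36 min
Thu reg 9 h 50 min / OT 0 h 0 min; Fri reg 10 h 0 min / OT 0 h 53 min; Sat reg 6 h 48 min / OT 0 h 0 min; Sun reg 4 h 36 min / OT 0 h 0 min.
Totals: regular 31 h 14 min, overtime 0 h 53 min.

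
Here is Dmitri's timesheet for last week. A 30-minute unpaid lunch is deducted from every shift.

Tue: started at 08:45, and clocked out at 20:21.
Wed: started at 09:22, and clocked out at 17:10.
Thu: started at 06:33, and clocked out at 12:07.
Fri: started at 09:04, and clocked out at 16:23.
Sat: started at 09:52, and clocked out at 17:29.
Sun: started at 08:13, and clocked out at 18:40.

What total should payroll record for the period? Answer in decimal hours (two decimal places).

Tue: 08:45–20:21 = 11 h 36 min; less 30 min break → 11 h 6 min
Wed: 09:22–17:10 = 7 h 48 min; less 30 min break → 7 h 18 min
Thu: 06:33–12:07 = 5 h 34 min; less 30 min break → 5 h 4 min
Fri: 09:04–16:23 = 7 h 19 min; less 30 min break → 6 h 49 min
Sat: 09:52–17:29 = 7 h 37 min; less 30 min break → 7 h 7 min
Sun: 08:13–18:40 = 10 h 27 min; less 30 min break → 9 h 57 min
Total: 11 h 6 min + 7 h 18 min + 5 h 4 min + 6 h 49 min + 7 h 7 min + 9 h 57 min = 47 h 21 min.

47.35 hours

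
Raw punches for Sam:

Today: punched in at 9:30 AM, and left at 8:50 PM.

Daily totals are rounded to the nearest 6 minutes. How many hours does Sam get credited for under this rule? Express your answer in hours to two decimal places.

Today: 9:30 AM–8:50 PM = 11 h 20 min → rounds to 11 h 18 min

11.30 hours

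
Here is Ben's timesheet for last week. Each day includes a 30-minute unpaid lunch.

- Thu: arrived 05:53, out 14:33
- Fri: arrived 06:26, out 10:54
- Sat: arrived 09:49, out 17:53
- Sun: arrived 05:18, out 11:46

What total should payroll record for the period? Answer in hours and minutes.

25 h 40 min

Thu: 05:53–14:33 = 8 h 40 min; less 30 min break → 8 h 10 min
Fri: 06:26–10:54 = 4 h 28 min; less 30 min break → 3 h 58 min
Sat: 09:49–17:53 = 8 h 4 min; less 30 min break → 7 h 34 min
Sun: 05:18–11:46 = 6 h 28 min; less 30 min break → 5 h 58 min
Total: 8 h 10 min + 3 h 58 min + 7 h 34 min + 5 h 58 min = 25 h 40 min.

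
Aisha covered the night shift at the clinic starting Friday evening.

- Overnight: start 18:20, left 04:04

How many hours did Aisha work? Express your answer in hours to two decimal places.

9.73 hours

Overnight: 18:20 → midnight = 5 h 40 min; midnight → 04:04 = 4 h 4 min; span 9 h 44 min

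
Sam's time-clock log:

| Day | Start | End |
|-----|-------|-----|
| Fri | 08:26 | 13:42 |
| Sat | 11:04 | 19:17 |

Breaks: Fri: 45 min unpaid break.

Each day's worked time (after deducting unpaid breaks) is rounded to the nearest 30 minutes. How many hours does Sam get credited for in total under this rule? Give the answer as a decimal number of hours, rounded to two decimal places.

Fri: 08:26–13:42 = 5 h 16 min − 45 min = 4 h 31 min → rounds to 4 h 30 min
Sat: 11:04–19:17 = 8 h 13 min → rounds to 8 h 0 min
Total credited: 12 h 30 min.

12.50 hours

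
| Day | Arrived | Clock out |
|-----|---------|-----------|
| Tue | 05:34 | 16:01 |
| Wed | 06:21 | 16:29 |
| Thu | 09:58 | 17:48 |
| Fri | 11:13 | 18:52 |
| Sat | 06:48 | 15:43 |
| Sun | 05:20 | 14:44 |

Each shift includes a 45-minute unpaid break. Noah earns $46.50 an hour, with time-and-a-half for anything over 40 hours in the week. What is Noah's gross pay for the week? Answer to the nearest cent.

Tue: 05:34–16:01 = 10 h 27 min; less 45 min break → 9 h 42 min
Wed: 06:21–16:29 = 10 h 8 min; less 45 min break → 9 h 23 min
Thu: 09:58–17:48 = 7 h 50 min; less 45 min break → 7 h 5 min
Fri: 11:13–18:52 = 7 h 39 min; less 45 min break → 6 h 54 min
Sat: 06:48–15:43 = 8 h 55 min; less 45 min break → 8 h 10 min
Sun: 05:20–14:44 = 9 h 24 min; less 45 min break → 8 h 39 min
Total worked: 49 h 53 min = 2993 min.
Regular 40 h 0 min = 2400 min at $46.50/h; overtime 9 h 53 min = 593 min at $69.75/h.
Pay = (2400 × $46.50 + 593 × $69.75) ÷ 60 = $2549.36.

$2549.36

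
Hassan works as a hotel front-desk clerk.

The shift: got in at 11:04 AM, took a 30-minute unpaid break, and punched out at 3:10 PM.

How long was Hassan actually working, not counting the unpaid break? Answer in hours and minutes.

The shift: 11:04 AM–3:10 PM = 4 h 6 min; less 30 min break → 3 h 36 min

3 h 36 min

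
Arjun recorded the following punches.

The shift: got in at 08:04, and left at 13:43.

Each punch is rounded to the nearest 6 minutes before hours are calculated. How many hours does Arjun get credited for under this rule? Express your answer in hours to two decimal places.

5.60 hours

The shift: in 08:04→08:06, out 13:43→13:42; 5 h 36 min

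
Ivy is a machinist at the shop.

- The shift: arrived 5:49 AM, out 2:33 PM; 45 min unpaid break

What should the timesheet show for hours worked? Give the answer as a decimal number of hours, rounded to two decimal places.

The shift: 5:49 AM–2:33 PM = 8 h 44 min; less 45 min break → 7 h 59 min

7.98 hours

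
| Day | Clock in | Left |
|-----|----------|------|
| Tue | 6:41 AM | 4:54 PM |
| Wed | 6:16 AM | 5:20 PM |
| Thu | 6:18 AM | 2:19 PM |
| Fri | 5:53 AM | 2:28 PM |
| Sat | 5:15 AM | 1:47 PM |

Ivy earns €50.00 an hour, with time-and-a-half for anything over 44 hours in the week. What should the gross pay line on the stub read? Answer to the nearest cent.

Tue: 6:41 AM–4:54 PM = 10 h 13 min
Wed: 6:16 AM–5:20 PM = 11 h 4 min
Thu: 6:18 AM–2:19 PM = 8 h 1 min
Fri: 5:53 AM–2:28 PM = 8 h 35 min
Sat: 5:15 AM–1:47 PM = 8 h 32 min
Total worked: 46 h 25 min = 2785 min.
Regular 44 h 0 min = 2640 min at €50.00/h; overtime 2 h 25 min = 145 min at €75.00/h.
Pay = (2640 × €50.00 + 145 × €75.00) ÷ 60 = €2381.25.

€2381.25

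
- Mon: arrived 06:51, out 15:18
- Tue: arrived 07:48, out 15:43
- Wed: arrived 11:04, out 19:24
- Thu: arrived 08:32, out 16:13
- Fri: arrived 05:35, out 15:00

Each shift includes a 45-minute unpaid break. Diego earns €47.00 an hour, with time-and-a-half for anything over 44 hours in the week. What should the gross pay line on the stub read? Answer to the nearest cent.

Mon: 06:51–15:18 = 8 h 27 min; less 45 min break → 7 h 42 min
Tue: 07:48–15:43 = 7 h 55 min; less 45 min break → 7 h 10 min
Wed: 11:04–19:24 = 8 h 20 min; less 45 min break → 7 h 35 min
Thu: 08:32–16:13 = 7 h 41 min; less 45 min break → 6 h 56 min
Fri: 05:35–15:00 = 9 h 25 min; less 45 min break → 8 h 40 min
Total worked: 38 h 3 min = 2283 min.
Regular 38 h 3 min = 2283 min at €47.00/h; overtime 0 h 0 min = 0 min at €70.50/h.
Pay = (2283 × €47.00 + 0 × €70.50) ÷ 60 = €1788.35.

€1788.35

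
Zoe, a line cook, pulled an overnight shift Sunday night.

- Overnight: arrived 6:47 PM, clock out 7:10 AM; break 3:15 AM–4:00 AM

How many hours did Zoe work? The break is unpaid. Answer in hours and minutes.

Overnight: 6:47 PM → midnight = 5 h 13 min; midnight → 7:10 AM = 7 h 10 min; span 12 h 23 min; less 45 min break → 11 h 38 min

11 h 38 min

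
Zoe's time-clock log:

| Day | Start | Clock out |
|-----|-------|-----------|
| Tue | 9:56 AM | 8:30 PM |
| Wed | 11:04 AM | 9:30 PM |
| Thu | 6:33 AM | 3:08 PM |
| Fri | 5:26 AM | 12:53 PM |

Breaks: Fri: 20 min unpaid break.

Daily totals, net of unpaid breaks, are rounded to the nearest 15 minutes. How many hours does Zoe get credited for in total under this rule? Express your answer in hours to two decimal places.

36.50 hours

Tue: 9:56 AM–8:30 PM = 10 h 34 min → rounds to 10 h 30 min
Wed: 11:04 AM–9:30 PM = 10 h 26 min → rounds to 10 h 30 min
Thu: 6:33 AM–3:08 PM = 8 h 35 min → rounds to 8 h 30 min
Fri: 5:26 AM–12:53 PM = 7 h 27 min − 20 min = 7 h 7 min → rounds to 7 h 0 min
Total credited: 36 h 30 min.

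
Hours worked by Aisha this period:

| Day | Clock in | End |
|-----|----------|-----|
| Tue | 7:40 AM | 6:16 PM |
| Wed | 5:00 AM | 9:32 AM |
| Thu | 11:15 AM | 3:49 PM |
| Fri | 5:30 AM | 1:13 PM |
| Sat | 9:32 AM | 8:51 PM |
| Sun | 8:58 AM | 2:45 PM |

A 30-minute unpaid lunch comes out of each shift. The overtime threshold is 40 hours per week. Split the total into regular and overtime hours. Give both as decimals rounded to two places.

Tue: 7:40 AM–6:16 PM = 10 h 36 min; less 30 min break → 10 h 6 min
Wed: 5:00 AM–9:32 AM = 4 h 32 min; less 30 min break → 4 h 2 min
Thu: 11:15 AM–3:49 PM = 4 h 34 min; less 30 min break → 4 h 4 min
Fri: 5:30 AM–1:13 PM = 7 h 43 min; less 30 min break → 7 h 13 min
Sat: 9:32 AM–8:51 PM = 11 h 19 min; less 30 min break → 10 h 49 min
Sun: 8:58 AM–2:45 PM = 5 h 47 min; less 30 min break → 5 h 17 min
Total worked: 41 h 31 min = 41.52 h.
Threshold 40 h → overtime 1 h 31 min, regular 40 h 0 min.

Regular 40.00 hours, overtime 1.52 hours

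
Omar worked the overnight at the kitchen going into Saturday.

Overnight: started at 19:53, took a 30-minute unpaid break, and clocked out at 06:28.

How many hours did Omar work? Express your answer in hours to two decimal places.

Overnight: 19:53 → midnight = 4 h 7 min; midnight → 06:28 = 6 h 28 min; span 10 h 35 min; less 30 min break → 10 h 5 min

10.08 hours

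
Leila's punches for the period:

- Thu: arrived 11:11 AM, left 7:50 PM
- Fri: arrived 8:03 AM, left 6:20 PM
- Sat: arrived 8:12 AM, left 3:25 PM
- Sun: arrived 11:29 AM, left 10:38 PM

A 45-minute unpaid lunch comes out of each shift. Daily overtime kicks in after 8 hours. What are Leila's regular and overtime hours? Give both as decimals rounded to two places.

Regular 30.37 hours, overtime 3.93 hours

Thu: 11:11 AM–7:50 PM = 8 h 39 min; less 45 min break → 7 h 54 min
Fri: 8:03 AM–6:20 PM = 10 h 17 min; less 45 min break → 9 h 32 min
Sat: 8:12 AM–3:25 PM = 7 h 13 min; less 45 min break → 6 h 28 min
Sun: 11:29 AM–10:38 PM = 11 h 9 min; less 45 min break → 10 h 24 min
Thu reg 7 h 54 min / OT 0 h 0 min; Fri reg 8 h 0 min / OT 1 h 32 min; Sat reg 6 h 28 min / OT 0 h 0 min; Sun reg 8 h 0 min / OT 2 h 24 min.
Totals: regular 30 h 22 min, overtime 3 h 56 min.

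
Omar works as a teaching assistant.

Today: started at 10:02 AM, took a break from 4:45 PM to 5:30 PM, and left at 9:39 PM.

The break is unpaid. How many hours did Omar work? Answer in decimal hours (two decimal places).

Today: 10:02 AM–9:39 PM = 11 h 37 min; less 45 min break → 10 h 52 min

10.87 hours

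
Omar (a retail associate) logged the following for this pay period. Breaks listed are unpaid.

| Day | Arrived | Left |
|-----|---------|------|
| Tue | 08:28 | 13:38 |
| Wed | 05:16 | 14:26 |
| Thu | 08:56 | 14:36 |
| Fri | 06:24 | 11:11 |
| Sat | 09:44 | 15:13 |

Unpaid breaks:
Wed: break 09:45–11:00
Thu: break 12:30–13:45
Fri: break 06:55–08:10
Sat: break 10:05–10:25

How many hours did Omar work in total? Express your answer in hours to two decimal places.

26.18 hours

Tue: 08:28–13:38 = 5 h 10 min
Wed: 05:16–14:26 = 9 h 10 min; less 75 min break → 7 h 55 min
Thu: 08:56–14:36 = 5 h 40 min; less 75 min break → 4 h 25 min
Fri: 06:24–11:11 = 4 h 47 min; less 75 min break → 3 h 32 min
Sat: 09:44–15:13 = 5 h 29 min; less 20 min break → 5 h 9 min
Total: 5 h 10 min + 7 h 55 min + 4 h 25 min + 3 h 32 min + 5 h 9 min = 26 h 11 min.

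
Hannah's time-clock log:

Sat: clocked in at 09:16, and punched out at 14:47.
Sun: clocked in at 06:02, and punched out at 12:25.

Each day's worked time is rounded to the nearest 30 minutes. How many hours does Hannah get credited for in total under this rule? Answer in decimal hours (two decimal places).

Sat: 09:16–14:47 = 5 h 31 min → rounds to 5 h 30 min
Sun: 06:02–12:25 = 6 h 23 min → rounds to 6 h 30 min
Total credited: 12 h 0 min.

12.00 hours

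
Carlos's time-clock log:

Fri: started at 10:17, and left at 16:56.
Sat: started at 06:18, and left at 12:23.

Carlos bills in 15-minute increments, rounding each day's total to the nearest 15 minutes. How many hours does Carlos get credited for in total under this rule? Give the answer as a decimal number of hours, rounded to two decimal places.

12.75 hours

Fri: 10:17–16:56 = 6 h 39 min → rounds to 6 h 45 min
Sat: 06:18–12:23 = 6 h 5 min → rounds to 6 h 0 min
Total credited: 12 h 45 min.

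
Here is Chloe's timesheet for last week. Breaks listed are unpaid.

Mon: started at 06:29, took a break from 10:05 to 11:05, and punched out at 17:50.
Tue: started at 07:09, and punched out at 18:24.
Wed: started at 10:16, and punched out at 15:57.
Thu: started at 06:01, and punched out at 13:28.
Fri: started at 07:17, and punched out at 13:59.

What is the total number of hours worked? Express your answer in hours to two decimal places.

41.43 hours

Mon: 06:29–17:50 = 11 h 21 min; less 60 min break → 10 h 21 min
Tue: 07:09–18:24 = 11 h 15 min
Wed: 10:16–15:57 = 5 h 41 min
Thu: 06:01–13:28 = 7 h 27 min
Fri: 07:17–13:59 = 6 h 42 min
Total: 10 h 21 min + 11 h 15 min + 5 h 41 min + 7 h 27 min + 6 h 42 min = 41 h 26 min.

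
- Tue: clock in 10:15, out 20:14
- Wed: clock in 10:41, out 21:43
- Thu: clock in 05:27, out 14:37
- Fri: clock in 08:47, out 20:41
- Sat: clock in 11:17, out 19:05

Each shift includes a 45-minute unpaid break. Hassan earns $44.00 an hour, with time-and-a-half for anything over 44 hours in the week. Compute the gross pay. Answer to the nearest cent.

$2076.80

Tue: 10:15–20:14 = 9 h 59 min; less 45 min break → 9 h 14 min
Wed: 10:41–21:43 = 11 h 2 min; less 45 min break → 10 h 17 min
Thu: 05:27–14:37 = 9 h 10 min; less 45 min break → 8 h 25 min
Fri: 08:47–20:41 = 11 h 54 min; less 45 min break → 11 h 9 min
Sat: 11:17–19:05 = 7 h 48 min; less 45 min break → 7 h 3 min
Total worked: 46 h 8 min = 2768 min.
Regular 44 h 0 min = 2640 min at $44.00/h; overtime 2 h 8 min = 128 min at $66.00/h.
Pay = (2640 × $44.00 + 128 × $66.00) ÷ 60 = $2076.80.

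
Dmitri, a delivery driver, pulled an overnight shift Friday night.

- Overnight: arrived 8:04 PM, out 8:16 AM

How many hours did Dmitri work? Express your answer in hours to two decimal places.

Overnight: 8:04 PM → midnight = 3 h 56 min; midnight → 8:16 AM = 8 h 16 min; span 12 h 12 min

12.20 hours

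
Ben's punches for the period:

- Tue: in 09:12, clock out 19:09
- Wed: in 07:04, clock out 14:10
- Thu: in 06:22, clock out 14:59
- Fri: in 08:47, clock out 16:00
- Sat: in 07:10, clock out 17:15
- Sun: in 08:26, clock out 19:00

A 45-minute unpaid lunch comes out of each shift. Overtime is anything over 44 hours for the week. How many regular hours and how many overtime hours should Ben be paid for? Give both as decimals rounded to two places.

Regular 44.00 hours, overtime 5.03 hours

Tue: 09:12–19:09 = 9 h 57 min; less 45 min break → 9 h 12 min
Wed: 07:04–14:10 = 7 h 6 min; less 45 min break → 6 h 21 min
Thu: 06:22–14:59 = 8 h 37 min; less 45 min break → 7 h 52 min
Fri: 08:47–16:00 = 7 h 13 min; less 45 min break → 6 h 28 min
Sat: 07:10–17:15 = 10 h 5 min; less 45 min break → 9 h 20 min
Sun: 08:26–19:00 = 10 h 34 min; less 45 min break → 9 h 49 min
Total worked: 49 h 2 min = 49.03 h.
Threshold 44 h → overtime 5 h 2 min, regular 44 h 0 min.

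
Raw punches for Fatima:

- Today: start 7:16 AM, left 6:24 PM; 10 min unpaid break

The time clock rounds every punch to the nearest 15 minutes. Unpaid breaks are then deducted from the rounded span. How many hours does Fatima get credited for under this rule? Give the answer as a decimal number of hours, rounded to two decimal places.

11.08 hours

Today: in 7:16 AM→7:15 AM, out 6:24 PM→6:30 PM; 11 h 15 min − 10 min = 11 h 5 min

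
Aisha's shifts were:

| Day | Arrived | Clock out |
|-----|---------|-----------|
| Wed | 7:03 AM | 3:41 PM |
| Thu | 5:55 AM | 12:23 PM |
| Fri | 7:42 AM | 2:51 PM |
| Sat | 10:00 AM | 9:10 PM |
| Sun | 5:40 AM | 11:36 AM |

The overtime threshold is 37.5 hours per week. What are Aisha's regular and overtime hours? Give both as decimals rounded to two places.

Regular 37.50 hours, overtime 1.85 hours

Wed: 7:03 AM–3:41 PM = 8 h 38 min
Thu: 5:55 AM–12:23 PM = 6 h 28 min
Fri: 7:42 AM–2:51 PM = 7 h 9 min
Sat: 10:00 AM–9:10 PM = 11 h 10 min
Sun: 5:40 AM–11:36 AM = 5 h 56 min
Total worked: 39 h 21 min = 39.35 h.
Threshold 37.5 h → overtime 1 h 51 min, regular 37 h 30 min.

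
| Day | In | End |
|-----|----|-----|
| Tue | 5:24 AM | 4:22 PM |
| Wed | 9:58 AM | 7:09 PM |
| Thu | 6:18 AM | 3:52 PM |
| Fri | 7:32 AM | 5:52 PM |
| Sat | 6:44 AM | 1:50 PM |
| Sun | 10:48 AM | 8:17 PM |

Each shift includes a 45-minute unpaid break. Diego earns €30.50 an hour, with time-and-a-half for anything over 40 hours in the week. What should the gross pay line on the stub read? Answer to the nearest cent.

€1775.10

Tue: 5:24 AM–4:22 PM = 10 h 58 min; less 45 min break → 10 h 13 min
Wed: 9:58 AM–7:09 PM = 9 h 11 min; less 45 min break → 8 h 26 min
Thu: 6:18 AM–3:52 PM = 9 h 34 min; less 45 min break → 8 h 49 min
Fri: 7:32 AM–5:52 PM = 10 h 20 min; less 45 min break → 9 h 35 min
Sat: 6:44 AM–1:50 PM = 7 h 6 min; less 45 min break → 6 h 21 min
Sun: 10:48 AM–8:17 PM = 9 h 29 min; less 45 min break → 8 h 44 min
Total worked: 52 h 8 min = 3128 min.
Regular 40 h 0 min = 2400 min at €30.50/h; overtime 12 h 8 min = 728 min at €45.75/h.
Pay = (2400 × €30.50 + 728 × €45.75) ÷ 60 = €1775.10.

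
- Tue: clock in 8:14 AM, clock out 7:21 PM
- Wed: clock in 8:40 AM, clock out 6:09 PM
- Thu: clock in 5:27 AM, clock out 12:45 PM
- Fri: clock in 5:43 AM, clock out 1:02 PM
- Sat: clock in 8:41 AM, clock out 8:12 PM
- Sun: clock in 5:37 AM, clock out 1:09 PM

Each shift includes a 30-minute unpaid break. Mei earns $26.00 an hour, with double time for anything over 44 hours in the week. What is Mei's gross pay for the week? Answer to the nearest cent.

$1521.87

Tue: 8:14 AM–7:21 PM = 11 h 7 min; less 30 min break → 10 h 37 min
Wed: 8:40 AM–6:09 PM = 9 h 29 min; less 30 min break → 8 h 59 min
Thu: 5:27 AM–12:45 PM = 7 h 18 min; less 30 min break → 6 h 48 min
Fri: 5:43 AM–1:02 PM = 7 h 19 min; less 30 min break → 6 h 49 min
Sat: 8:41 AM–8:12 PM = 11 h 31 min; less 30 min break → 11 h 1 min
Sun: 5:37 AM–1:09 PM = 7 h 32 min; less 30 min break → 7 h 2 min
Total worked: 51 h 16 min = 3076 min.
Regular 44 h 0 min = 2640 min at $26.00/h; overtime 7 h 16 min = 436 min at $52.00/h.
Pay = (2640 × $26.00 + 436 × $52.00) ÷ 60 = $1521.87.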